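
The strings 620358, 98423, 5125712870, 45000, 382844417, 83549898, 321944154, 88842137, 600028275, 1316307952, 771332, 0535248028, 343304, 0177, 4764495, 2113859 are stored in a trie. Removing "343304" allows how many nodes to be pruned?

5

After clearing the end-marker at "343304", prune upward until reaching a node still needed by another word.
The suffix "43304" (5 nodes) is used only by "343304"; the node for "3" still has the child "8", so pruning stops there.
Nodes removed: 5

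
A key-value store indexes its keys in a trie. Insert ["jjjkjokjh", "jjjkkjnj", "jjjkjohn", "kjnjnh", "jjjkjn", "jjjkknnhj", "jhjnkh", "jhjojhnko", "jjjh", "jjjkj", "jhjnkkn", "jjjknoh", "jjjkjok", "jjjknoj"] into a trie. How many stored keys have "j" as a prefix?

13

Walk to "j"; the words in its subtree are exactly those with that prefix.
Words under "j": jhjnkh, jhjnkkn, jhjojhnko, jjjh, jjjkj, jjjkjn, jjjkjohn, jjjkjok, jjjkjokjh, jjjkkjnj, jjjkknnhj, jjjknoh, jjjknoj
Count: 13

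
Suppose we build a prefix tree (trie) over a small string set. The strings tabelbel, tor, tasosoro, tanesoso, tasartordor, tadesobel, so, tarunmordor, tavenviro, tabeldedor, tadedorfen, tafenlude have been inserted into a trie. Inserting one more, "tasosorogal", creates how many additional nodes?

3

"tasosoro" is already a path in the trie; the remaining "gal" must be added.
New nodes needed: |"tasosorogal"| − 8 = 11 − 8 = 3.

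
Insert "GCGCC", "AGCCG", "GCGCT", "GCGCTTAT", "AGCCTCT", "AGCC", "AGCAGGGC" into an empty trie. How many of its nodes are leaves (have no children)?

Leaves are exactly the stored words that no other stored word extends.
Those words: "AGCAGGGC", "AGCCG", "AGCCTCT", "GCGCC", "GCGCTTAT"
Leaf count: 5

5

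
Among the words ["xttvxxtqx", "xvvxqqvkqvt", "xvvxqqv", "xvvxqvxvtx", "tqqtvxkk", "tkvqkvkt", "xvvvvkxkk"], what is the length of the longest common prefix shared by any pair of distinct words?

Look for the deepest trie node that still has at least two words in its subtree.
"xvvxqqv" and "xvvxqqvkqvt" agree on "xvvxqqv" (7 characters) before diverging; nothing deeper is shared.
Longest shared-prefix length: 7

7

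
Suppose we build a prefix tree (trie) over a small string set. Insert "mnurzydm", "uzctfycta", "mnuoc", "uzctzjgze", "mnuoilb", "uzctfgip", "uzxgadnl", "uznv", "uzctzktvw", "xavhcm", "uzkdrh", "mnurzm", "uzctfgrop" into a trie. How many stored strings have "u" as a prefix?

Traverse to the node for "u", then collect every word in that subtree.
Words under "u": uzctfgip, uzctfgrop, uzctfycta, uzctzjgze, uzctzktvw, uzkdrh, uznv, uzxgadnl
Count: 8

8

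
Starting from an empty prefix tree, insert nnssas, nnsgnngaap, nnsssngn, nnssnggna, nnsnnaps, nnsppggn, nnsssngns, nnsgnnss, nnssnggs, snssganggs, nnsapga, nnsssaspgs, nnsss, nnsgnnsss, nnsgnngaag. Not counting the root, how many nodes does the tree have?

Count nodes per top-level branch (shared prefixes stored once):
  'n'-branch (nnsapga, nnsgnngaag, nnsgnngaap, nnsgnnss, nnsgnnsss, nnsnnaps, nnsppggn, nnssas, nnssnggna, nnssnggs, nnsss, nnsssaspgs, nnsssngn, nnsssngns): 47 nodes
  's'-branch (snssganggs): 10 nodes
Sum: 57

57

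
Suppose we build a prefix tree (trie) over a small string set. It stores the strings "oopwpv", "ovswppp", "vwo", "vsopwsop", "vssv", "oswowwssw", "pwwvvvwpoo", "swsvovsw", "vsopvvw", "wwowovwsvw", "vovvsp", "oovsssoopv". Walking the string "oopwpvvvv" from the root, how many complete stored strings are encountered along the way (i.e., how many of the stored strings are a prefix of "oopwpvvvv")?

1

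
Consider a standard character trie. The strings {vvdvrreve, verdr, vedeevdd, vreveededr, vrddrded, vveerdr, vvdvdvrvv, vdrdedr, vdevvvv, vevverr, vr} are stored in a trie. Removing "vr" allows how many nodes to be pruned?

Walk "vr" from the leaf back toward the root, removing each node that no remaining word uses.
Every node on "vr" is still needed (e.g. by "vreveededr"), so nothing is freed.
Nodes removed: 0

0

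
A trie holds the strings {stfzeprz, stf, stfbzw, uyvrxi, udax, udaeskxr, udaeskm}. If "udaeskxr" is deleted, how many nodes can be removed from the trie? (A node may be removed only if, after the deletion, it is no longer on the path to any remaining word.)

A node on "udaeskxr"'s path can go only if nothing else ends at it or branches off below it.
The suffix "xr" (2 nodes) is used only by "udaeskxr"; the node for "udaesk" still has the child "m", so pruning stops there.
Nodes removed: 2

2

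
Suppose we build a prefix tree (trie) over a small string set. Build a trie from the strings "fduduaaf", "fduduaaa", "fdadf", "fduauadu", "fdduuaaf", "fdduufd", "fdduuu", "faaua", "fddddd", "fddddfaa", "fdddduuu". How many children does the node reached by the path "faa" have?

Follow the path "faa" to its node, then look at its outgoing edges.
Characters that immediately follow "faa" among the stored strings: {u}.
That node has 1 child edge.

1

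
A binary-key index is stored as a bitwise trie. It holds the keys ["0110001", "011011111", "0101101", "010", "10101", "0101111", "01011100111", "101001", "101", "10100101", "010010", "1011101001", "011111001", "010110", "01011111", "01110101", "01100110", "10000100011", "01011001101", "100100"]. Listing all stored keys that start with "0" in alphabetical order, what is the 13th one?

011111001

DFS of the "0" subtree visits, in order: "010", "010010", "010110", "01011001101", "0101101", "01011100111", "0101111", "01011111", "0110001", "01100110", "011011111", "01110101", "011111001"
Position 13: 011111001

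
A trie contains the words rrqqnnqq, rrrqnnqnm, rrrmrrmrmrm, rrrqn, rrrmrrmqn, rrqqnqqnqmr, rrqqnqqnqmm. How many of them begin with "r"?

7

Walk to "r"; the words in its subtree are exactly those with that prefix.
Matches: "rrqqnnqq", "rrqqnqqnqmm", "rrqqnqqnqmr", "rrrmrrmqn", "rrrmrrmrmrm", "rrrqn", "rrrqnnqnm"
Count: 7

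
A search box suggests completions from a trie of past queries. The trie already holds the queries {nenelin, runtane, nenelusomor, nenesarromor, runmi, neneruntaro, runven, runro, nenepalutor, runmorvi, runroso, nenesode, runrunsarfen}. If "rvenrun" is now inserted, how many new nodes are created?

The longest prefix of "rvenrun" already in the trie is "r" (length 1).
So 7 − 1 = 6 new nodes.

6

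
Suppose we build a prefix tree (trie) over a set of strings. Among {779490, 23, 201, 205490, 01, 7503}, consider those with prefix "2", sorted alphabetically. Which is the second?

205490

Words with prefix "2", in lexicographic order: "201", "205490", "23"
The 2nd is 205490.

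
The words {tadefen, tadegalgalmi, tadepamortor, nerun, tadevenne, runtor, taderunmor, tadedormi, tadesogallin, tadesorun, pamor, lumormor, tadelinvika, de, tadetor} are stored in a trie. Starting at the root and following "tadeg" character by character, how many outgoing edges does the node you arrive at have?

Walk "tadeg" from the root, arriving at one node.
Distinct next characters after "tadeg": a.
That node has 1 child edge.

1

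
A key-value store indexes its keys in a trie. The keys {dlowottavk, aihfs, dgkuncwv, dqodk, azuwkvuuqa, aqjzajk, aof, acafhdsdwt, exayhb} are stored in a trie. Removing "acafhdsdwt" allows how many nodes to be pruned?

9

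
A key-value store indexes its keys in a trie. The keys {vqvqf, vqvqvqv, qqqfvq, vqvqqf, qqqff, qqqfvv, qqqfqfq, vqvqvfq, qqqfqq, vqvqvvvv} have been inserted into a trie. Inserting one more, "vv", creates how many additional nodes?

Walking "vv" from the root, the first 1 characters ("v") follow existing edges; "v" is the first miss.
Each of the 1 remaining characters creates one node.

1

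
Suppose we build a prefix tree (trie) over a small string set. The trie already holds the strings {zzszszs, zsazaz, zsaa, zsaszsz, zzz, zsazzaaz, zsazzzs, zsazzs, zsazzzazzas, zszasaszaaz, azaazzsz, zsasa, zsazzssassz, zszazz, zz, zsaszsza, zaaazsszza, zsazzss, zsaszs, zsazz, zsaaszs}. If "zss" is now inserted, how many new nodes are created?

"zs" is already a path in the trie; the remaining "s" must be added.
New nodes needed: |"zss"| − 2 = 3 − 2 = 1.

1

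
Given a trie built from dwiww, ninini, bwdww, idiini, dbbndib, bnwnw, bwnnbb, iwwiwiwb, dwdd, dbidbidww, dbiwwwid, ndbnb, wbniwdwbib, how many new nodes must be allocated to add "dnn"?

2

Walking "dnn" from the root, the first 1 characters ("d") follow existing edges; "n" is the first miss.
Each of the 2 remaining characters creates one node.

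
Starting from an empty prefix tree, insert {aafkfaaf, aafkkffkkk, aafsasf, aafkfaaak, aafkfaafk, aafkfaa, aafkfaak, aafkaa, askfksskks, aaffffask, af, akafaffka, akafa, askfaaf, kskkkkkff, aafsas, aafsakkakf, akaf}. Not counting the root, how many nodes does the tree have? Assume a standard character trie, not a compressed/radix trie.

65

Count nodes per top-level branch (shared prefixes stored once):
  'a'-branch (aaffffask, aafkaa, aafkfaa, aafkfaaak, aafkfaaf, aafkfaafk, aafkfaak, aafkkffkkk, aafsakkakf, aafsas, aafsasf, af, akaf, akafa, akafaffka, askfaaf, askfksskks): 56 nodes
  'k'-branch (kskkkkkff): 9 nodes
Sum: 65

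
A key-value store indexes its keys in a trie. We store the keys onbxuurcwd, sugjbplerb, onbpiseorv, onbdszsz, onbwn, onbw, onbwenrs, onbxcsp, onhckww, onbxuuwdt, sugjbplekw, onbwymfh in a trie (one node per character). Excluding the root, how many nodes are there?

For each word, the new-node count is its length minus the longest prefix already in the trie:
  "onbxuurcwd" → 10 new (o, n, b, x, u, u, r, c, w, d)
  "sugjbplerb" → 10 new (s, u, g, j, b, p, l, e, r, b)
  "onbpiseorv" → prefix "onb" already present; 7 new (p, i, s, e, o, r, v)
  "onbdszsz" → prefix "onb" already present; 5 new (d, s, z, s, z)
  "onbwn" → prefix "onb" already present; 2 new (w, n)
  "onbw" → prefix "onbw" already present; 0 new (none)
  "onbwenrs" → prefix "onbw" already present; 4 new (e, n, r, s)
  "onbxcsp" → prefix "onbx" already present; 3 new (c, s, p)
  "onhckww" → prefix "on" already present; 5 new (h, c, k, w, w)
  "onbxuuwdt" → prefix "onbxuu" already present; 3 new (w, d, t)
  "sugjbplekw" → prefix "sugjbple" already present; 2 new (k, w)
  "onbwymfh" → prefix "onbw" already present; 4 new (y, m, f, h)
Total nodes = 10 + 10 + 7 + 5 + 2 + 0 + 4 + 3 + 5 + 3 + 2 + 4 = 55

55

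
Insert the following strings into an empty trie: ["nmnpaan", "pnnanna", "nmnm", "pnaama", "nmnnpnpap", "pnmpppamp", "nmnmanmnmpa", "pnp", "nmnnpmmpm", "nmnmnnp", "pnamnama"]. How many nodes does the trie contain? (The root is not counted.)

52

Insert word by word; a character creates a node only if that edge doesn't already exist:
  "nmnpaan" → 7 new (n, m, n, p, a, a, n)
  "pnnanna" → 7 new (p, n, n, a, n, n, a)
  "nmnm" → prefix "nmn" already present; 1 new (m)
  "pnaama" → prefix "pn" already present; 4 new (a, a, m, a)
  "nmnnpnpap" → prefix "nmn" already present; 6 new (n, p, n, p, a, p)
  "pnmpppamp" → prefix "pn" already present; 7 new (m, p, p, p, a, m, p)
  "nmnmanmnmpa" → prefix "nmnm" already present; 7 new (a, n, m, n, m, p, a)
  "pnp" → prefix "pn" already present; 1 new (p)
  "nmnnpmmpm" → prefix "nmnnp" already present; 4 new (m, m, p, m)
  "nmnmnnp" → prefix "nmnm" already present; 3 new (n, n, p)
  "pnamnama" → prefix "pna" already present; 5 new (m, n, a, m, a)
Total nodes = 7 + 7 + 1 + 4 + 6 + 7 + 7 + 1 + 4 + 3 + 5 = 52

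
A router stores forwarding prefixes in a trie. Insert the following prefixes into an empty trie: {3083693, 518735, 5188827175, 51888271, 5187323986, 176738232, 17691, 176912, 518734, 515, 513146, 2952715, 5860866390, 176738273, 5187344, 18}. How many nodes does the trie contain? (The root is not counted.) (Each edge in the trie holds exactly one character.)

Count nodes per top-level branch (shared prefixes stored once):
  '1'-branch (176738232, 176738273, 17691, 176912, 18): 15 nodes
  '2'-branch (2952715): 7 nodes
  '3'-branch (3083693): 7 nodes
  '5'-branch (513146, 515, 5187323986, 518734, 5187344, 518735, 51888271, 5188827175, 5860866390): 34 nodes
Sum: 63

63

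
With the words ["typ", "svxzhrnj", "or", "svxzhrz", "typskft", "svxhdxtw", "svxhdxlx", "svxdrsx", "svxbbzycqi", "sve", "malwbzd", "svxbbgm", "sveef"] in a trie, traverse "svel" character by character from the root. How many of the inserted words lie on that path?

Check each prefix of "svel" against the stored set — each match is an end-marker on the path.
Prefixes of the query that are stored words: "sve"
Count: 1

1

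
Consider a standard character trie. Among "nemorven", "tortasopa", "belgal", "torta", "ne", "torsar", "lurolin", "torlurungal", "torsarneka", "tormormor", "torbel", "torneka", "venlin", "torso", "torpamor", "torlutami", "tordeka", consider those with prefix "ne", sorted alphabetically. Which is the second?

nemorven

Words with prefix "ne", in lexicographic order: "ne", "nemorven"
Position 2: nemorven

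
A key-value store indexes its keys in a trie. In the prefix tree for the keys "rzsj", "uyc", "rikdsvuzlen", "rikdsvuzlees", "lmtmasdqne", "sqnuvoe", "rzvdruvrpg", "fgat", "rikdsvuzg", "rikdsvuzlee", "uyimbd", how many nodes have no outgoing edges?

10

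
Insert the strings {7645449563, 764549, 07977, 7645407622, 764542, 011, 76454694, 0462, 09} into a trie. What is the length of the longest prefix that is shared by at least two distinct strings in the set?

The deepest shared node is where two words last agree before diverging.
"7645407622" and "764542" agree on "76454" (5 characters) before diverging; nothing deeper is shared.
Longest shared-prefix length: 5

5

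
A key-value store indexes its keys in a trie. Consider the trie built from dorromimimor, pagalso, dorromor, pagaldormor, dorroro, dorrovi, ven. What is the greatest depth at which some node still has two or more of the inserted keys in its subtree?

The deepest shared node is where two words last agree before diverging.
"dorromimimor" and "dorromor" agree on "dorrom" (6 characters) before diverging; nothing deeper is shared.
Longest shared-prefix length: 6

6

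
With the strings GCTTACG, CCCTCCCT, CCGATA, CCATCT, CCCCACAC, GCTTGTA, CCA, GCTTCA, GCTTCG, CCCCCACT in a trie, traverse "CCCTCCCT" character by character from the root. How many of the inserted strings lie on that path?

Traverse "CCCTCCCT" character by character; count nodes along the way that are marked as word ends.
Prefixes of the query that are stored words: "CCCTCCCT"
Count: 1

1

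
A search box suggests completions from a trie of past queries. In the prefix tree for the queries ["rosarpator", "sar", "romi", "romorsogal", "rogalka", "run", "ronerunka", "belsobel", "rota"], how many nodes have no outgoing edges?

9

A leaf is a node with no children — equivalently, the end of a word that is not a proper prefix of any other stored word.
Those words: "belsobel", "rogalka", "romi", "romorsogal", "ronerunka", "rosarpator", "rota", "run", "sar"
Leaf count: 9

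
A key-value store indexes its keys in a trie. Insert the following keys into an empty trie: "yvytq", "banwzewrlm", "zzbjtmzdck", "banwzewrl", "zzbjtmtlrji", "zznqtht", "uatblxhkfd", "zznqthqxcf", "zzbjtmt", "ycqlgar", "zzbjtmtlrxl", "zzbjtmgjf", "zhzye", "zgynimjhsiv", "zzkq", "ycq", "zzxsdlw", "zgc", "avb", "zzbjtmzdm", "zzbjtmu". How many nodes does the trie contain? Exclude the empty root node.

For each word, the new-node count is its length minus the longest prefix already in the trie:
  "yvytq" → 5 new (y, v, y, t, q)
  "banwzewrlm" → 10 new (b, a, n, w, z, e, w, r, l, m)
  "zzbjtmzdck" → 10 new (z, z, b, j, t, m, z, d, c, k)
  "banwzewrl" → prefix "banwzewrl" already present; 0 new (none)
  "zzbjtmtlrji" → prefix "zzbjtm" already present; 5 new (t, l, r, j, i)
  "zznqtht" → prefix "zz" already present; 5 new (n, q, t, h, t)
  "uatblxhkfd" → 10 new (u, a, t, b, l, x, h, k, f, d)
  "zznqthqxcf" → prefix "zznqth" already present; 4 new (q, x, c, f)
  "zzbjtmt" → prefix "zzbjtmt" already present; 0 new (none)
  "ycqlgar" → prefix "y" already present; 6 new (c, q, l, g, a, r)
  "zzbjtmtlrxl" → prefix "zzbjtmtlr" already present; 2 new (x, l)
  "zzbjtmgjf" → prefix "zzbjtm" already present; 3 new (g, j, f)
  "zhzye" → prefix "z" already present; 4 new (h, z, y, e)
  "zgynimjhsiv" → prefix "z" already present; 10 new (g, y, n, i, m, j, h, s, i, v)
  "zzkq" → prefix "zz" already present; 2 new (k, q)
  "ycq" → prefix "ycq" already present; 0 new (none)
  "zzxsdlw" → prefix "zz" already present; 5 new (x, s, d, l, w)
  "zgc" → prefix "zg" already present; 1 new (c)
  "avb" → 3 new (a, v, b)
  "zzbjtmzdm" → prefix "zzbjtmzd" already present; 1 new (m)
  "zzbjtmu" → prefix "zzbjtm" already present; 1 new (u)
Total nodes = 5 + 10 + 10 + 0 + 5 + 5 + 10 + 4 + 0 + 6 + 2 + 3 + 4 + 10 + 2 + 0 + 5 + 1 + 3 + 1 + 1 = 87

87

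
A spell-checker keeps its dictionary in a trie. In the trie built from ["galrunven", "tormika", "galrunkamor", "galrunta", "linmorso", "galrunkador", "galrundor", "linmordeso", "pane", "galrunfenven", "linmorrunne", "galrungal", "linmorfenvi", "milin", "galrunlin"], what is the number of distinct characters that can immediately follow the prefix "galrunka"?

2

The children of the "galrunka" node are the distinct next characters among strings starting with "galrunka".
Distinct next characters after "galrunka": d, m.
That node has 2 child edges.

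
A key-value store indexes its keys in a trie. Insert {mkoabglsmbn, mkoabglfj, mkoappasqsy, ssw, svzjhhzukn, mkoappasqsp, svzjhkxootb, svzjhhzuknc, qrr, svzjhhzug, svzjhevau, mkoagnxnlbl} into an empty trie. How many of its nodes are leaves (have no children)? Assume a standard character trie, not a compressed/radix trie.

A leaf is a node with no children — equivalently, the end of a word that is not a proper prefix of any other stored word.
Those words: "mkoabglfj", "mkoabglsmbn", "mkoagnxnlbl", "mkoappasqsp", "mkoappasqsy", "qrr", "ssw", "svzjhevau", "svzjhhzug", "svzjhhzuknc", "svzjhkxootb"
Leaf count: 11

11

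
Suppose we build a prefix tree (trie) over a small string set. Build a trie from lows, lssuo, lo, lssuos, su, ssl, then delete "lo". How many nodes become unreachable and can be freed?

0

Walk "lo" from the leaf back toward the root, removing each node that no remaining word uses.
Every node on "lo" is still needed (e.g. by "lows"), so nothing is freed.
Nodes removed: 0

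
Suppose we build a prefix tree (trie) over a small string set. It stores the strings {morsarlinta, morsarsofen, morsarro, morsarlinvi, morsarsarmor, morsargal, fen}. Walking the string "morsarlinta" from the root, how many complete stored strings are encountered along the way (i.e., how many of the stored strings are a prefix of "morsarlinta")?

Walk "morsarlinta" from the root; an end-of-word marker is hit whenever a stored word is a prefix of "morsarlinta".
Prefixes of the query that are stored words: "morsarlinta"
Count: 1

1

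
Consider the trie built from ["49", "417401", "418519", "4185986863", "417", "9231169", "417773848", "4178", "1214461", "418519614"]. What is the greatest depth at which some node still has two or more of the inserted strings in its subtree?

The deepest shared node is where two words last agree before diverging.
"418519" and "418519614" agree on "418519" (6 characters) before diverging; nothing deeper is shared.
Longest shared-prefix length: 6

6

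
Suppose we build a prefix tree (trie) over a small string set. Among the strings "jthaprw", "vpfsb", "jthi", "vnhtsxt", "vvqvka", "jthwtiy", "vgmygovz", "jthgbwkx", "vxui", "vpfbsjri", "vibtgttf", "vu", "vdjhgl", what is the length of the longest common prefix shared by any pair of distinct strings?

Look for the deepest trie node that still has at least two words in its subtree.
"jthaprw" and "jthgbwkx" agree on "jth" (3 characters) before diverging; nothing deeper is shared.
Longest shared-prefix length: 3

3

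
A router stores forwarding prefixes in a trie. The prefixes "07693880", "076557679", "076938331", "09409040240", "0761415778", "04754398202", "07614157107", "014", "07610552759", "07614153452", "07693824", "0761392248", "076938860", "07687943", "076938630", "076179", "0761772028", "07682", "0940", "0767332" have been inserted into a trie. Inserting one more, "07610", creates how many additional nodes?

"07610" is already a full path in the trie; only an end-marker is added.
No new nodes are needed: 0.

0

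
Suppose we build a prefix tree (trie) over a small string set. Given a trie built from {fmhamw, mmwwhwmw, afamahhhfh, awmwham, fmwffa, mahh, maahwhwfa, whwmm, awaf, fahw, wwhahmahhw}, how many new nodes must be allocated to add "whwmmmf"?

2

"whwmm" is already a path in the trie; the remaining "mf" must be added.
So 7 − 5 = 2 new nodes.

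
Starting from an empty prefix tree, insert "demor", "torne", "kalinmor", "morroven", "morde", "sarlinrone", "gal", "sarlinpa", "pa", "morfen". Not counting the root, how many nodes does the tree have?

48

Trace insertions, counting only characters that open a new branch:
  "demor" → 5 new (d, e, m, o, r)
  "torne" → 5 new (t, o, r, n, e)
  "kalinmor" → 8 new (k, a, l, i, n, m, o, r)
  "morroven" → 8 new (m, o, r, r, o, v, e, n)
  "morde" → prefix "mor" already present; 2 new (d, e)
  "sarlinrone" → 10 new (s, a, r, l, i, n, r, o, n, e)
  "gal" → 3 new (g, a, l)
  "sarlinpa" → prefix "sarlin" already present; 2 new (p, a)
  "pa" → 2 new (p, a)
  "morfen" → prefix "mor" already present; 3 new (f, e, n)
Total nodes = 5 + 5 + 8 + 8 + 2 + 10 + 3 + 2 + 2 + 3 = 48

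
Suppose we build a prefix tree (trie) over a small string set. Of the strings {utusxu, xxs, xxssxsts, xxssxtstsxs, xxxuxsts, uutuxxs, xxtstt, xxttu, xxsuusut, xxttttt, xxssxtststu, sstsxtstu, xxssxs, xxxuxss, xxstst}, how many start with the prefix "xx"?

Filter for entries beginning with "xx":
Words under "xx": xxs, xxssxs, xxssxsts, xxssxtststu, xxssxtstsxs, xxstst, xxsuusut, xxtstt, xxttttt, xxttu, xxxuxss, xxxuxsts
Count: 12

12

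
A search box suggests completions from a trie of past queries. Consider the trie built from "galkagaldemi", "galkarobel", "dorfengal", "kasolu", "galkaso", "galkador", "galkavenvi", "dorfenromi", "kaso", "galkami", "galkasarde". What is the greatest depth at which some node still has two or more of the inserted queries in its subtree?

6

The deepest shared node is where two words last agree before diverging.
e.g. "dorfengal" and "dorfenromi" share the prefix "dorfen" of length 6; no pair shares a longer one.
Longest shared-prefix length: 6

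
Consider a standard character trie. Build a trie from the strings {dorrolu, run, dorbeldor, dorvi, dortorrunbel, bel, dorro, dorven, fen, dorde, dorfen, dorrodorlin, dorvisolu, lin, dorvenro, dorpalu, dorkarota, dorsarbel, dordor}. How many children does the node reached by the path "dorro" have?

Follow the path "dorro" to its node, then look at its outgoing edges.
Distinct next characters after "dorro": d, l.
That node has 2 child edges.

2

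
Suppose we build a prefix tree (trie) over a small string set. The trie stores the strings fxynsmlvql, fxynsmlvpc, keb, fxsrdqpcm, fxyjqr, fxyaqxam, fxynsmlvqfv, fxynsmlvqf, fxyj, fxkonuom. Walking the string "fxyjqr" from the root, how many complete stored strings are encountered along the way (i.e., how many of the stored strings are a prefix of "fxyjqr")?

2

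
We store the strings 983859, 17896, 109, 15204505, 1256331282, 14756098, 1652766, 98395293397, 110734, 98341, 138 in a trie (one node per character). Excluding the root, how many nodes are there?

Count nodes per top-level branch (shared prefixes stored once):
  '1'-branch (109, 110734, 1256331282, 138, 14756098, 15204505, 1652766, 17896): 43 nodes
  '9'-branch (98341, 983859, 98395293397): 16 nodes
Sum: 59

59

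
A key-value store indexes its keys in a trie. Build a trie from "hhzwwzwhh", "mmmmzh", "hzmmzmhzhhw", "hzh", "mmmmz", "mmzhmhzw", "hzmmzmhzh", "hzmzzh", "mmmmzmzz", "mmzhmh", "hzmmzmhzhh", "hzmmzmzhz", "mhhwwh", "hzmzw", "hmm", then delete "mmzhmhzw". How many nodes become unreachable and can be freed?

2

After clearing the end-marker at "mmzhmhzw", prune upward until reaching a node still needed by another word.
The suffix "zw" (2 nodes) is used only by "mmzhmhzw"; "mmzhmh" is itself a stored word, so pruning stops there.
Nodes removed: 2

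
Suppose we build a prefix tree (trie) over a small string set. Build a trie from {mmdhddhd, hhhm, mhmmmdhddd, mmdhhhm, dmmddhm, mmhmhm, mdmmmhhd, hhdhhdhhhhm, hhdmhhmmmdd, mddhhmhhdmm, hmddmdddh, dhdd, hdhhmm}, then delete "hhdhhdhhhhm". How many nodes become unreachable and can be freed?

After clearing the end-marker at "hhdhhdhhhhm", prune upward until reaching a node still needed by another word.
The suffix "hhdhhhhm" (8 nodes) is used only by "hhdhhdhhhhm"; the node for "hhd" still has the child "m", so pruning stops there.
Nodes removed: 8

8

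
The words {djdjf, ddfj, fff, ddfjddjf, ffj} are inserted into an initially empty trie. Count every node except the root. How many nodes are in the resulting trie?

16

For each word, the new-node count is its length minus the longest prefix already in the trie:
  "djdjf" → 5 new (d, j, d, j, f)
  "ddfj" → prefix "d" already present; 3 new (d, f, j)
  "fff" → 3 new (f, f, f)
  "ddfjddjf" → prefix "ddfj" already present; 4 new (d, d, j, f)
  "ffj" → prefix "ff" already present; 1 new (j)
Total nodes = 5 + 3 + 3 + 4 + 1 = 16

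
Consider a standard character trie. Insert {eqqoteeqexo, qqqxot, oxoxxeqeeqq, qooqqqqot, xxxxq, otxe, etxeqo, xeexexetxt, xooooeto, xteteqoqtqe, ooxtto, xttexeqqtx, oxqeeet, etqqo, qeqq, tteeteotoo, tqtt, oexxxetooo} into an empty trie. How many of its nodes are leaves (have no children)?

A leaf is a node with no children — equivalently, the end of a word that is not a proper prefix of any other stored word.
Those words: "eqqoteeqexo", "etqqo", "etxeqo", "oexxxetooo", "ooxtto", "otxe", "oxoxxeqeeqq", "oxqeeet", "qeqq", "qooqqqqot", "qqqxot", "tqtt", "tteeteotoo", "xeexexetxt", "xooooeto", "xteteqoqtqe", "xttexeqqtx", "xxxxq"
Leaf count: 18

18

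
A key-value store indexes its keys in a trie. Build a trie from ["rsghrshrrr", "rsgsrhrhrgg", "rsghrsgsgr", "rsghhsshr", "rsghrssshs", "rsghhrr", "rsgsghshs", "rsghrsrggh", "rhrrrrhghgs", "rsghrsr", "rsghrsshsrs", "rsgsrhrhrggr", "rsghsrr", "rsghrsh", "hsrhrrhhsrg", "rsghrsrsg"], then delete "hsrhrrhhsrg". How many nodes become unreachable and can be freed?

11

After clearing the end-marker at "hsrhrrhhsrg", prune upward until reaching a node still needed by another word.
No other word shares any prefix with "hsrhrrhhsrg", so all 11 of its nodes go.
Nodes removed: 11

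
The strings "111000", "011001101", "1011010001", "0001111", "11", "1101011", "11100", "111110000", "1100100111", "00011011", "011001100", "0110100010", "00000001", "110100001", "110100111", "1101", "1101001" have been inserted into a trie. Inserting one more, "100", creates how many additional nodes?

The longest prefix of "100" already in the trie is "10" (length 2).
Each of the 1 remaining characters creates one node.

1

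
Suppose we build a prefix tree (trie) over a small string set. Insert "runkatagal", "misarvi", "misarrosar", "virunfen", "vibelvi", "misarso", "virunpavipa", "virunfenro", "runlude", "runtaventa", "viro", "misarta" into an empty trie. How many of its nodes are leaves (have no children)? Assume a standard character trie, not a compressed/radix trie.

11

Leaves are exactly the stored words that no other stored word extends.
Those words: "misarrosar", "misarso", "misarta", "misarvi", "runkatagal", "runlude", "runtaventa", "vibelvi", "viro", "virunfenro", "virunpavipa"
Leaf count: 11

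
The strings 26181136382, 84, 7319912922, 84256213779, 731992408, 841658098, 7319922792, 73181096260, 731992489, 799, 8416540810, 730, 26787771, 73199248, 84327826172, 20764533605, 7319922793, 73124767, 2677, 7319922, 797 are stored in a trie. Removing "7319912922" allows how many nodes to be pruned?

Walk "7319912922" from the leaf back toward the root, removing each node that no remaining word uses.
The suffix "12922" (5 nodes) is used only by "7319912922"; the node for "73199" still has the child "2", so pruning stops there.
Nodes removed: 5

5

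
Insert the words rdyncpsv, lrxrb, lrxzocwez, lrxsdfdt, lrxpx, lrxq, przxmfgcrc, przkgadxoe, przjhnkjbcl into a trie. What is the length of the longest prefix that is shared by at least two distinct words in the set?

3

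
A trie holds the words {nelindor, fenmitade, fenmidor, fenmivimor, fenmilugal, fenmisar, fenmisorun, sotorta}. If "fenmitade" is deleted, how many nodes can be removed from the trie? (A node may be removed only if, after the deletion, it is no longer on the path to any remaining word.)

After clearing the end-marker at "fenmitade", prune upward until reaching a node still needed by another word.
The suffix "tade" (4 nodes) is used only by "fenmitade"; the node for "fenmi" still has the child "d", so pruning stops there.
Nodes removed: 4

4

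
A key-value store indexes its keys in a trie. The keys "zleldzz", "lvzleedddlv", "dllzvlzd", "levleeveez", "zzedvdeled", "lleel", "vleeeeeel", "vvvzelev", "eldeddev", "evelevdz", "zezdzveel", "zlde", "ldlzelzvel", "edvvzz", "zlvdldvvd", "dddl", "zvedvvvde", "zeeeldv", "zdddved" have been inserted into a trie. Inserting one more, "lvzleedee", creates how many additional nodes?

2

The longest prefix of "lvzleedee" already in the trie is "lvzleed" (length 7).
Each of the 2 remaining characters creates one node.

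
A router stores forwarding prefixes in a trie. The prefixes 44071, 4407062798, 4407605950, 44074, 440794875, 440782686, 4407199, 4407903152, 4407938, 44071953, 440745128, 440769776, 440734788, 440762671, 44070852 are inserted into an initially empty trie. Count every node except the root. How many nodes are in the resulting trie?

59

For each word, the new-node count is its length minus the longest prefix already in the trie:
  "44071" → 5 new (4, 4, 0, 7, 1)
  "4407062798" → prefix "4407" already present; 6 new (0, 6, 2, 7, 9, 8)
  "4407605950" → prefix "4407" already present; 6 new (6, 0, 5, 9, 5, 0)
  "44074" → prefix "4407" already present; 1 new (4)
  "440794875" → prefix "4407" already present; 5 new (9, 4, 8, 7, 5)
  "440782686" → prefix "4407" already present; 5 new (8, 2, 6, 8, 6)
  "4407199" → prefix "44071" already present; 2 new (9, 9)
  "4407903152" → prefix "44079" already present; 5 new (0, 3, 1, 5, 2)
  "4407938" → prefix "44079" already present; 2 new (3, 8)
  "44071953" → prefix "440719" already present; 2 new (5, 3)
  "440745128" → prefix "44074" already present; 4 new (5, 1, 2, 8)
  "440769776" → prefix "44076" already present; 4 new (9, 7, 7, 6)
  "440734788" → prefix "4407" already present; 5 new (3, 4, 7, 8, 8)
  "440762671" → prefix "44076" already present; 4 new (2, 6, 7, 1)
  "44070852" → prefix "44070" already present; 3 new (8, 5, 2)
Total nodes = 5 + 6 + 6 + 1 + 5 + 5 + 2 + 5 + 2 + 2 + 4 + 4 + 5 + 4 + 3 = 59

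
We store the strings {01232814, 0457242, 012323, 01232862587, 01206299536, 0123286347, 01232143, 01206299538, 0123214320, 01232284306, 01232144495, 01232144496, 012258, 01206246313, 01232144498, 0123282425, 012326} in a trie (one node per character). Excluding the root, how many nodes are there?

Trace insertions, counting only characters that open a new branch:
  "01232814" → 8 new (0, 1, 2, 3, 2, 8, 1, 4)
  "0457242" → prefix "0" already present; 6 new (4, 5, 7, 2, 4, 2)
  "012323" → prefix "01232" already present; 1 new (3)
  "01232862587" → prefix "012328" already present; 5 new (6, 2, 5, 8, 7)
  "01206299536" → prefix "012" already present; 8 new (0, 6, 2, 9, 9, 5, 3, 6)
  "0123286347" → prefix "0123286" already present; 3 new (3, 4, 7)
  "01232143" → prefix "01232" already present; 3 new (1, 4, 3)
  "01206299538" → prefix "0120629953" already present; 1 new (8)
  "0123214320" → prefix "01232143" already present; 2 new (2, 0)
  "01232284306" → prefix "01232" already present; 6 new (2, 8, 4, 3, 0, 6)
  "01232144495" → prefix "0123214" already present; 4 new (4, 4, 9, 5)
  "01232144496" → prefix "0123214449" already present; 1 new (6)
  "012258" → prefix "012" already present; 3 new (2, 5, 8)
  "01206246313" → prefix "012062" already present; 5 new (4, 6, 3, 1, 3)
  "01232144498" → prefix "0123214449" already present; 1 new (8)
  "0123282425" → prefix "012328" already present; 4 new (2, 4, 2, 5)
  "012326" → prefix "01232" already present; 1 new (6)
Total nodes = 8 + 6 + 1 + 5 + 8 + 3 + 3 + 1 + 2 + 6 + 4 + 1 + 3 + 5 + 1 + 4 + 1 = 62

62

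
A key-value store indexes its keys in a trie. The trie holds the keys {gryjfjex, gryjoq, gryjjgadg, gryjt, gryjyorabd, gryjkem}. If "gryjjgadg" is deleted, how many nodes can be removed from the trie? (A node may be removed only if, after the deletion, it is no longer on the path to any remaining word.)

After clearing the end-marker at "gryjjgadg", prune upward until reaching a node still needed by another word.
The suffix "jgadg" (5 nodes) is used only by "gryjjgadg"; the node for "gryj" still has the child "f", so pruning stops there.
Nodes removed: 5

5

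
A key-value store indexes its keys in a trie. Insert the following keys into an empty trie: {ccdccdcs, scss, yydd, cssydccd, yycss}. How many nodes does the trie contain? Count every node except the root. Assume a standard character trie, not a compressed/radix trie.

Count nodes per top-level branch (shared prefixes stored once):
  'c'-branch (ccdccdcs, cssydccd): 15 nodes
  's'-branch (scss): 4 nodes
  'y'-branch (yycss, yydd): 7 nodes
Sum: 26

26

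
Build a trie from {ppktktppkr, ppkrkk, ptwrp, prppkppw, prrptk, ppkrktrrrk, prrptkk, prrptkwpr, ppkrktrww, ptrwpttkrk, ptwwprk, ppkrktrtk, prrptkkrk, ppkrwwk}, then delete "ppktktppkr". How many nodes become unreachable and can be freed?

A node on "ppktktppkr"'s path can go only if nothing else ends at it or branches off below it.
The suffix "tktppkr" (7 nodes) is used only by "ppktktppkr"; the node for "ppk" still has the child "r", so pruning stops there.
Nodes removed: 7

7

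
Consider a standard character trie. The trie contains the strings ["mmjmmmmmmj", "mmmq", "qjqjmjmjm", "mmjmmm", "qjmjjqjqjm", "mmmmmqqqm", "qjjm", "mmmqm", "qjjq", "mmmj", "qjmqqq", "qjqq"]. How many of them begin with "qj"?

6

Traverse to the node for "qj", then collect every word in that subtree.
Words under "qj": qjjm, qjjq, qjmjjqjqjm, qjmqqq, qjqjmjmjm, qjqq
Count: 6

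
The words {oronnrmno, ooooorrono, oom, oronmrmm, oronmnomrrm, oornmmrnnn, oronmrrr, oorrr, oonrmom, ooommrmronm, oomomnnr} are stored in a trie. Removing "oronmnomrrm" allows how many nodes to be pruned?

A node on "oronmnomrrm"'s path can go only if nothing else ends at it or branches off below it.
The suffix "nomrrm" (6 nodes) is used only by "oronmnomrrm"; the node for "oronm" still has the child "r", so pruning stops there.
Nodes removed: 6

6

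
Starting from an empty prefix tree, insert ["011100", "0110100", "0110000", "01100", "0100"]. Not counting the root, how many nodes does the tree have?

Count nodes per top-level branch (shared prefixes stored once):
  '0'-branch (0100, 01100, 0110000, 0110100, 011100): 15 nodes
Sum: 15

15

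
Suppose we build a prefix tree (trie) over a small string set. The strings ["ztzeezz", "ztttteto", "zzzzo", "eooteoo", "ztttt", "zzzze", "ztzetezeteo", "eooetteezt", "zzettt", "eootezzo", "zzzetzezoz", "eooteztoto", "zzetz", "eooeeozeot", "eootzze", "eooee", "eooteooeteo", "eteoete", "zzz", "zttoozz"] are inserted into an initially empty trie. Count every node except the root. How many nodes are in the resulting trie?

Insert word by word; a character creates a node only if that edge doesn't already exist:
  "ztzeezz" → 7 new (z, t, z, e, e, z, z)
  "ztttteto" → prefix "zt" already present; 6 new (t, t, t, e, t, o)
  "zzzzo" → prefix "z" already present; 4 new (z, z, z, o)
  "eooteoo" → 7 new (e, o, o, t, e, o, o)
  "ztttt" → prefix "ztttt" already present; 0 new (none)
  "zzzze" → prefix "zzzz" already present; 1 new (e)
  "ztzetezeteo" → prefix "ztze" already present; 7 new (t, e, z, e, t, e, o)
  "eooetteezt" → prefix "eoo" already present; 7 new (e, t, t, e, e, z, t)
  "zzettt" → prefix "zz" already present; 4 new (e, t, t, t)
  "eootezzo" → prefix "eoote" already present; 3 new (z, z, o)
  "zzzetzezoz" → prefix "zzz" already present; 7 new (e, t, z, e, z, o, z)
  "eooteztoto" → prefix "eootez" already present; 4 new (t, o, t, o)
  "zzetz" → prefix "zzet" already present; 1 new (z)
  "eooeeozeot" → prefix "eooe" already present; 6 new (e, o, z, e, o, t)
  "eootzze" → prefix "eoot" already present; 3 new (z, z, e)
  "eooee" → prefix "eooee" already present; 0 new (none)
  "eooteooeteo" → prefix "eooteoo" already present; 4 new (e, t, e, o)
  "eteoete" → prefix "e" already present; 6 new (t, e, o, e, t, e)
  "zzz" → prefix "zzz" already present; 0 new (none)
  "zttoozz" → prefix "ztt" already present; 4 new (o, o, z, z)
Total nodes = 7 + 6 + 4 + 7 + 0 + 1 + 7 + 7 + 4 + 3 + 7 + 4 + 1 + 6 + 3 + 0 + 4 + 6 + 0 + 4 = 81

81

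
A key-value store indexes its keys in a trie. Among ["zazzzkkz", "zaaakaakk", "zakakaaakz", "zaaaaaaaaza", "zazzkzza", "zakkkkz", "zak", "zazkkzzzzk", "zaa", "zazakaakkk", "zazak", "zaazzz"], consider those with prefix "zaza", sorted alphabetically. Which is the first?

zazak

Filter for "zaza…" and sort: "zazak", "zazakaakkk"
Position 1: zazak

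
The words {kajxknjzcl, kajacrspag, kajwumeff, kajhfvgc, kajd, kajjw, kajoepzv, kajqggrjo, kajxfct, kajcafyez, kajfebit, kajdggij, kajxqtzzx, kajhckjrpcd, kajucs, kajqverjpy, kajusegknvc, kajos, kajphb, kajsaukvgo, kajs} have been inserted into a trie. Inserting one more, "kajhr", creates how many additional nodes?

1

"kajh" is already a path in the trie; the remaining "r" must be added.
New nodes needed: |"kajhr"| − 4 = 5 − 4 = 1.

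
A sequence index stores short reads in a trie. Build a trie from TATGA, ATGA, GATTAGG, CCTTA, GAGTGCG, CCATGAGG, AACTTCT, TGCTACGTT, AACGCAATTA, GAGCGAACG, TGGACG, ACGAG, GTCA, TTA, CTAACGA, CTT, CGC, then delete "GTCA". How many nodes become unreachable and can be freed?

3

A node on "GTCA"'s path can go only if nothing else ends at it or branches off below it.
The suffix "TCA" (3 nodes) is used only by "GTCA"; the node for "G" still has the child "A", so pruning stops there.
Nodes removed: 3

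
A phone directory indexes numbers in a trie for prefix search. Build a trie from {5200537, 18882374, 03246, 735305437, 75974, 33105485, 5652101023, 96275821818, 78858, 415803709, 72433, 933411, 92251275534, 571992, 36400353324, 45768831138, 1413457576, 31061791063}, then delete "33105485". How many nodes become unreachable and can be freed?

7

Walk "33105485" from the leaf back toward the root, removing each node that no remaining word uses.
The suffix "3105485" (7 nodes) is used only by "33105485"; the node for "3" still has the child "6", so pruning stops there.
Nodes removed: 7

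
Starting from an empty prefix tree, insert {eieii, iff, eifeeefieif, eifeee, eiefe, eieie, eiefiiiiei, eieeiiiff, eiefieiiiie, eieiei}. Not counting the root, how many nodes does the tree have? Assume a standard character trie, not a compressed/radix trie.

39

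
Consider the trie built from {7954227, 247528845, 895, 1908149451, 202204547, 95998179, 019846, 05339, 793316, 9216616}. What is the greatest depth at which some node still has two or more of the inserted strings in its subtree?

2

The deepest shared node is where two words last agree before diverging.
"793316" and "7954227" agree on "79" (2 characters) before diverging; nothing deeper is shared.
Longest shared-prefix length: 2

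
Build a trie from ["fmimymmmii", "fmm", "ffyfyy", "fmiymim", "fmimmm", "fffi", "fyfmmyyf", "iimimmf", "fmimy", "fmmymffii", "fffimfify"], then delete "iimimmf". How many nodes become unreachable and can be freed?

7

Walk "iimimmf" from the leaf back toward the root, removing each node that no remaining word uses.
No other word shares any prefix with "iimimmf", so all 7 of its nodes go.
Nodes removed: 7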